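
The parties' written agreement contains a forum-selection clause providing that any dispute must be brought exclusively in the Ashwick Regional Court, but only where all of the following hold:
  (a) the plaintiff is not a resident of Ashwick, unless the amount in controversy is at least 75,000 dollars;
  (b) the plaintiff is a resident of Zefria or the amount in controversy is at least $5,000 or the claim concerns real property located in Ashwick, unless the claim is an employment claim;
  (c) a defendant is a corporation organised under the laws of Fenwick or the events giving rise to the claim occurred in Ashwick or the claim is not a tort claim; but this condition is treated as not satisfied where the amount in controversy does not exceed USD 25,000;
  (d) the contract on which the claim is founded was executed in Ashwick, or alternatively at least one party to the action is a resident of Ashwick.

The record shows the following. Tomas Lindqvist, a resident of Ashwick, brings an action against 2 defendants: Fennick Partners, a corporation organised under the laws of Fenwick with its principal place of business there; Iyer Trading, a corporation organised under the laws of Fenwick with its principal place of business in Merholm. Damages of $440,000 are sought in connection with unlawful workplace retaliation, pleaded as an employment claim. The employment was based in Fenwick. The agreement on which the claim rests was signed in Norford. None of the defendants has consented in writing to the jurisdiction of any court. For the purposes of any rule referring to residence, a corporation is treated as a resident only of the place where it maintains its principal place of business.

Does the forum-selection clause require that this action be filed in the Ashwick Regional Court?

Yes

The Ashwick Regional Court:
  (a) The plaintiff resides in Ashwick. However, the amount in controversy is USD 440,000, which meets the $75,000 floor, so the 'unless' proviso supplies this condition. Condition met.
  (b) The amount in controversy is $440,000, which meets the $5,000 floor, which satisfies one of the alternatives. Condition met.
  (c) Fennick Partners is organised under the laws of Fenwick, so this disjunct is met. The carve-out does not apply: the amount in controversy is $440,000, above the 25,000 dollars ceiling. Met.
  (d) Tomas Lindqvist resides in Ashwick, so this disjunct is met. Satisfied.
  → The clause applies.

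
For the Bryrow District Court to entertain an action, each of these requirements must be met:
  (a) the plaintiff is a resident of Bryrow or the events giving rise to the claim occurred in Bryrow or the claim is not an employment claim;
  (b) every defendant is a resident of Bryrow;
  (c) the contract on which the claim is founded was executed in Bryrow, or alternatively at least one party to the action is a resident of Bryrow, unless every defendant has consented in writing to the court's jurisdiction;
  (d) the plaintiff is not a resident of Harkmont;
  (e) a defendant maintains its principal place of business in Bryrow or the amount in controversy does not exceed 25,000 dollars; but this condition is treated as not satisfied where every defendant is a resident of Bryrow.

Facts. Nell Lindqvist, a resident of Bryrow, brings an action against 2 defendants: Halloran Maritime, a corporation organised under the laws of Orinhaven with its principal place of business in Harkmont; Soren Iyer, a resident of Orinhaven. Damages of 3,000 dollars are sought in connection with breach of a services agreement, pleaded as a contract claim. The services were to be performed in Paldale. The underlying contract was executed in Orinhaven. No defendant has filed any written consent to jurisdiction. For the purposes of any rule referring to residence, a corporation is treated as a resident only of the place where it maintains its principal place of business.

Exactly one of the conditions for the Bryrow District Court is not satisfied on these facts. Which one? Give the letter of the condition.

(b)

The Bryrow District Court:
  (a) The plaintiff resides in Bryrow, so one alternative holds. Satisfied.
  (b) The defendants reside as follows — Halloran Maritime in Harkmont, Soren Iyer in Orinhaven — not all in Bryrow. Not met.
  (c) Nell Lindqvist resides in Bryrow, so one alternative holds. Satisfied.
  (d) The plaintiff resides in Bryrow, which is not Harkmont. Condition met.
  (e) The amount in controversy is 3,000 dollars, within the 25,000 dollars ceiling — that alternative is enough. And the carve-out is inapplicable — the defendants reside as follows — Halloran Maritime in Harkmont, Soren Iyer in Orinhaven — not all in Bryrow. Condition met.
Only condition (b) fails.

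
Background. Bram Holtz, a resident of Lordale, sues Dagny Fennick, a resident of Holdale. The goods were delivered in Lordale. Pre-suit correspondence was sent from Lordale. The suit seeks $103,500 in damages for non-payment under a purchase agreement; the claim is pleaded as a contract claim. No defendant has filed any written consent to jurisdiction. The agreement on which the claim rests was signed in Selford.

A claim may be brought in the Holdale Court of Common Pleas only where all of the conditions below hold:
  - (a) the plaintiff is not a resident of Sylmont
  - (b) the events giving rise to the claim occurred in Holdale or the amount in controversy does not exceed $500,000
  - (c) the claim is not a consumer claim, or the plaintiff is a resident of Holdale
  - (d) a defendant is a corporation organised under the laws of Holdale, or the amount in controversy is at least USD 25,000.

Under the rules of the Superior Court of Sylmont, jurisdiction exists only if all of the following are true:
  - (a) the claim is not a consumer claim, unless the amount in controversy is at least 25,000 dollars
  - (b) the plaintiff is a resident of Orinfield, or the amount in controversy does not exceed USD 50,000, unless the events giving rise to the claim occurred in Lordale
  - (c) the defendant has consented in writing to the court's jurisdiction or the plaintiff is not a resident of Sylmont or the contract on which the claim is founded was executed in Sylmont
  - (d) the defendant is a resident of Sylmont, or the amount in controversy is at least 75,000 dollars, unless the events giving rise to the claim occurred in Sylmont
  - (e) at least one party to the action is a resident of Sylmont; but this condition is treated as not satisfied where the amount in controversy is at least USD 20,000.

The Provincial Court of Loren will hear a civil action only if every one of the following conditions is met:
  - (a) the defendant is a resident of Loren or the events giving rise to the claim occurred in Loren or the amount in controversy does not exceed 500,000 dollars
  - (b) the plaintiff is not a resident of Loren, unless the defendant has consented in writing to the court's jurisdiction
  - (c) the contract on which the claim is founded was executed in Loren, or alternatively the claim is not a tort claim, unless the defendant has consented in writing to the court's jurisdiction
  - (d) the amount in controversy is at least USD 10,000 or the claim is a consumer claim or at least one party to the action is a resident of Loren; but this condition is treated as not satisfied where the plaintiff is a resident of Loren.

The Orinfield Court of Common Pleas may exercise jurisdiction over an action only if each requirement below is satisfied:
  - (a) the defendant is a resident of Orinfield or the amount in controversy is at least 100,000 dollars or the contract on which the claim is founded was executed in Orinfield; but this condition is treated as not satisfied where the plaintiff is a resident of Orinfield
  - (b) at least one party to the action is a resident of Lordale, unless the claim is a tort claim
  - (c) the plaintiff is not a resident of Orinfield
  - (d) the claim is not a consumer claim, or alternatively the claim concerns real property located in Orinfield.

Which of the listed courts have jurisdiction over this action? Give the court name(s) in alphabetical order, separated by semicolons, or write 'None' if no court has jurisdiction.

the Holdale Court of Common Pleas; the Orinfield Court of Common Pleas; the Provincial Court of Loren

The Holdale Court of Common Pleas:
  (a) The plaintiff resides in Lordale, which is not Sylmont. Satisfied.
  (b) The amount in controversy is 103,500 dollars, within the 500,000 dollars ceiling, so one alternative holds. Condition met.
  (c) The claim is a contract claim, not a consumer claim, which satisfies one of the alternatives. Satisfied.
  (d) The amount in controversy is $103,500, which meets the $25,000 floor — that alternative is enough. Satisfied.
  → Jurisdiction lies.
The Superior Court of Sylmont:
  (a) The claim is a contract claim, not a consumer claim. Met.
  (b) The plaintiff resides in Lordale, not Orinfield; the amount in controversy is USD 103,500, above the $50,000 ceiling — none of the alternatives is met. The proviso rescues it, though: the operative events occurred in Lordale. Satisfied.
  (c) The plaintiff resides in Lordale, which is not Sylmont, so this disjunct is met. Satisfied.
  (d) The amount in controversy is $103,500, which meets the 75,000 dollars floor, which satisfies one of the alternatives. Satisfied.
  (e) No party resides in Sylmont. Not satisfied.
  → At least one condition fails; no jurisdiction.
The Provincial Court of Loren:
  (a) The amount in controversy is $103,500, within the USD 500,000 ceiling, which satisfies one of the alternatives. Condition met.
  (b) The plaintiff resides in Lordale, which is not Loren. Satisfied.
  (c) The claim is a contract claim, not a tort claim, so this disjunct is met. Satisfied.
  (d) The amount in controversy is 103,500 dollars, which meets the USD 10,000 floor, which satisfies one of the alternatives. The exception is not triggered, since the plaintiff resides in Lordale, not Loren. Met.
  → All conditions met; jurisdiction exists.
The Orinfield Court of Common Pleas:
  (a) The amount in controversy is USD 103,500, which meets the USD 100,000 floor — that alternative is enough. The carve-out does not apply: the plaintiff resides in Lordale, not Orinfield. Condition met.
  (b) Bram Holtz resides in Lordale. Met.
  (c) The plaintiff resides in Lordale, which is not Orinfield. Met.
  (d) The claim is a contract claim, not a consumer claim, so one alternative holds. Condition met.
  → Every requirement is satisfied — jurisdiction.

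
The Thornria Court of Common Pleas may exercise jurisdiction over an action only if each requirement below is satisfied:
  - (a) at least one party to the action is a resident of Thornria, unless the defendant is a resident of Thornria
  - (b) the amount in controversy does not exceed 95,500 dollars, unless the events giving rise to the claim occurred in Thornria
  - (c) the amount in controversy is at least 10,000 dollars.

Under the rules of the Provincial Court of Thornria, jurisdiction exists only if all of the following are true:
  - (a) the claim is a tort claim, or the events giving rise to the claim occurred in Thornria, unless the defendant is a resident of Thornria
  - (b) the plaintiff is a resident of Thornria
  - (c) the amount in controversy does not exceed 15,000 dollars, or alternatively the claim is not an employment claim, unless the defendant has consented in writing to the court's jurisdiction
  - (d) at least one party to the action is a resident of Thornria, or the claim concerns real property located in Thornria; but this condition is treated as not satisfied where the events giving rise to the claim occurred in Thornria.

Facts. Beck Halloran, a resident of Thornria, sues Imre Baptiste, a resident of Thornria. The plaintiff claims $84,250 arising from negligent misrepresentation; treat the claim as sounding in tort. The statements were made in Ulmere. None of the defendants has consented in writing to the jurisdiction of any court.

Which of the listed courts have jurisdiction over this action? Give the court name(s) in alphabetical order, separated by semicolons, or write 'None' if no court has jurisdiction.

the Provincial Court of Thornria; the Thornria Court of Common Pleas

The Thornria Court of Common Pleas:
  (a) Beck Halloran resides in Thornria. Met.
  (b) The amount in controversy is 84,250 dollars, within the $95,500 ceiling. Satisfied.
  (c) The amount in controversy is USD 84,250, which meets the USD 10,000 floor. Met.
  → All conditions met; jurisdiction exists.
The Provincial Court of Thornria:
  (a) The claim is a tort claim — that alternative is enough. Condition met.
  (b) The plaintiff resides in Thornria. Met.
  (c) The claim is a tort claim, not an employment claim — that alternative is enough. Met.
  (d) Beck Halloran resides in Thornria, which satisfies one of the alternatives. The exception is not triggered, since the operative events occurred in Ulmere, not Thornria. Satisfied.
  → Jurisdiction lies.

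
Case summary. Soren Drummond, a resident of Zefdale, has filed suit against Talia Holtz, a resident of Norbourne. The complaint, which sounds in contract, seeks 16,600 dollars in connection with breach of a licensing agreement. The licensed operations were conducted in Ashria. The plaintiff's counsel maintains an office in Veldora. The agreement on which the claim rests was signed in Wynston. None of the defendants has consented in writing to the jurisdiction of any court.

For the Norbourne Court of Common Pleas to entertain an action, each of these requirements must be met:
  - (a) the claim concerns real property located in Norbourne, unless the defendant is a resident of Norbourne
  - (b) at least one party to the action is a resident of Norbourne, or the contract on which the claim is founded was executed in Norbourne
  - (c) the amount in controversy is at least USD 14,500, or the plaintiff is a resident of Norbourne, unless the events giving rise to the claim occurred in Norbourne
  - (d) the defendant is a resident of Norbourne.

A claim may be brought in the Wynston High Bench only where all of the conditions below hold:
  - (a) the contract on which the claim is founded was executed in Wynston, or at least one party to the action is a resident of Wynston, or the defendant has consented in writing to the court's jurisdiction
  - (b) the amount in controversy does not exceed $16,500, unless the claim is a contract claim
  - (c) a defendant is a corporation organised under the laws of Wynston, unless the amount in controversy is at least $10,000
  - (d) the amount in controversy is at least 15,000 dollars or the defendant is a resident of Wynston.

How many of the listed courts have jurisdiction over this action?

The Norbourne Court of Common Pleas:
  (a) The claim does not concern real property. But the defendant resides in Norbourne, and the 'unless' clause therefore excuses the requirement. Met.
  (b) Talia Holtz resides in Norbourne, so one alternative holds. Satisfied.
  (c) The amount in controversy is USD 16,600, which meets the USD 14,500 floor, so this disjunct is met. Satisfied.
  (d) The defendant resides in Norbourne. Condition met.
  → Jurisdiction lies.
The Wynston High Bench:
  (a) The contract was executed in Wynston — that alternative is enough. Satisfied.
  (b) The amount in controversy is USD 16,600, above the USD 16,500 ceiling. However, the claim is a contract claim, so the 'unless' proviso supplies this condition. Met.
  (c) No defendant is a corporation. However, the amount in controversy is $16,600, which meets the $10,000 floor, so the 'unless' proviso supplies this condition. Met.
  (d) The amount in controversy is USD 16,600, which meets the 15,000 dollars floor, so one alternative holds. Satisfied.
  → The court has jurisdiction.
Courts with jurisdiction: the Norbourne Court of Common Pleas, the Wynston High Bench — 2 in total.

2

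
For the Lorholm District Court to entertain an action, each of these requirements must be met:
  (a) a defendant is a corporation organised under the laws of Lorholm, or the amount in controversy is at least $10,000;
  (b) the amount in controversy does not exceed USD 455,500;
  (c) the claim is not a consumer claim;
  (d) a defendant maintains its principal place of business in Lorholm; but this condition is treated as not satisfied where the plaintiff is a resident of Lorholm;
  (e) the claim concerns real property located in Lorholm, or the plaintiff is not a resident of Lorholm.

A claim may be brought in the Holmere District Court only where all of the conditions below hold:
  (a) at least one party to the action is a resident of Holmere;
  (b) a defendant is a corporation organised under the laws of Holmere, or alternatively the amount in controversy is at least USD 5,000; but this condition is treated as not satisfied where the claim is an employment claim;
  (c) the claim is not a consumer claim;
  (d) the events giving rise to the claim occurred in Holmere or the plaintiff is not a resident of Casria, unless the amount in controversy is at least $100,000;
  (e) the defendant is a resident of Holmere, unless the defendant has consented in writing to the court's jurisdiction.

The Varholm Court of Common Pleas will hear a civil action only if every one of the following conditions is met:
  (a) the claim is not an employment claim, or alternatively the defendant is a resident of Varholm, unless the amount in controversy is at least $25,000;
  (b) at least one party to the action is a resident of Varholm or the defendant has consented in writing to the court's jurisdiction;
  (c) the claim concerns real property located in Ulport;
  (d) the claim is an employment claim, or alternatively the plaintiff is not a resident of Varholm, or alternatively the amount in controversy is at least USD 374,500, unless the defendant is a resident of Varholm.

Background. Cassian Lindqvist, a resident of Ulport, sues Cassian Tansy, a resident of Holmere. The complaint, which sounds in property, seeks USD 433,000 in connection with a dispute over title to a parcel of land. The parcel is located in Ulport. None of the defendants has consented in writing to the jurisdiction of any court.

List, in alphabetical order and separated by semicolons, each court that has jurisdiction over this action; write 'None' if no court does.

The Lorholm District Court:
  (a) The amount in controversy is USD 433,000, which meets the USD 10,000 floor — that alternative is enough. Satisfied.
  (b) The amount in controversy is 433,000 dollars, within the 455,500 dollars ceiling. Condition met.
  (c) The claim is a property claim, not a consumer claim. Condition met.
  (d) No defendant is a corporation. Not satisfied.
  (e) The plaintiff resides in Ulport, which is not Lorholm, so this disjunct is met. Satisfied.
  → Not every requirement is met — no jurisdiction.
The Holmere District Court:
  (a) Cassian Tansy resides in Holmere. Met.
  (b) The amount in controversy is $433,000, which meets the 5,000 dollars floor, which satisfies one of the alternatives. The carve-out does not apply: the claim is a property claim, not an employment claim. Satisfied.
  (c) The claim is a property claim, not a consumer claim. Condition met.
  (d) The plaintiff resides in Ulport, which is not Casria, so one alternative holds. Condition met.
  (e) The defendant resides in Holmere. Condition met.
  → Every requirement is satisfied — jurisdiction.
The Varholm Court of Common Pleas:
  (a) The claim is a property claim, not an employment claim — that alternative is enough. Satisfied.
  (b) No party resides in Varholm; no such written consent has been filed — no alternative holds. Not met.
  (c) The property lies in Ulport. Met.
  (d) The plaintiff resides in Ulport, which is not Varholm, so this disjunct is met. Condition met.
  → At least one condition fails; no jurisdiction.

the Holmere District Court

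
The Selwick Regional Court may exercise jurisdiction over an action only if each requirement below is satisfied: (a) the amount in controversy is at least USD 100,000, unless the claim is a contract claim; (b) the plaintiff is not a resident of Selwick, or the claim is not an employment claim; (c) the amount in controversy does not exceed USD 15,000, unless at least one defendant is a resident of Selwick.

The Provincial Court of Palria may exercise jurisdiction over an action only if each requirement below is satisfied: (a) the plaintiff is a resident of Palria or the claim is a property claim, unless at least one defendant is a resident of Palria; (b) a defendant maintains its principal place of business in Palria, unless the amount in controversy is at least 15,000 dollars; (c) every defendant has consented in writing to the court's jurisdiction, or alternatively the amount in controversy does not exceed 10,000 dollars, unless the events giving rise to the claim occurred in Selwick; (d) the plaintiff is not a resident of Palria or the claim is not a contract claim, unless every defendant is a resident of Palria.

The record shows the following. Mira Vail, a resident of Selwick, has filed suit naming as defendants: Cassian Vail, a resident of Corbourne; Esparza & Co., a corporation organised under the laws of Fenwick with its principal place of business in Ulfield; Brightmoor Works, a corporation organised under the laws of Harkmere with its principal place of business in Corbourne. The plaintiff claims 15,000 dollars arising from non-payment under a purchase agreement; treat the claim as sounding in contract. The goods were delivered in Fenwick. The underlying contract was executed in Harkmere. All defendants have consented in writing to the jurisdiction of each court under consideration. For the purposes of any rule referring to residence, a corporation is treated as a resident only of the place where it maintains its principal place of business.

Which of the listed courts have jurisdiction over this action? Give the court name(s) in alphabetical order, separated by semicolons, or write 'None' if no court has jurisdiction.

The Selwick Regional Court:
  (a) The amount in controversy is $15,000, below the 100,000 dollars floor. However, the claim is a contract claim, so the 'unless' proviso supplies this condition. Satisfied.
  (b) The claim is a contract claim, not an employment claim, so this disjunct is met. Met.
  (c) The amount in controversy is USD 15,000, within the 15,000 dollars ceiling. Satisfied.
  → Every requirement is satisfied — jurisdiction.
The Provincial Court of Palria:
  (a) The plaintiff resides in Selwick, not Palria; the claim is a contract claim, not a property claim — every alternative fails. And no defendant resides in Palria (they reside in Corbourne, Ulfield, Corbourne), so the proviso does not save it. Not met.
  (b) The corporate defendant(s) have their principal place of business in Corbourne, Ulfield, not Palria. The proviso rescues it, though: the amount in controversy is 15,000 dollars, which meets the USD 15,000 floor. Met.
  (c) Every defendant has filed written consent — that alternative is enough. Condition met.
  (d) The plaintiff resides in Selwick, which is not Palria, which satisfies one of the alternatives. Satisfied.
  → No jurisdiction.

the Selwick Regional Court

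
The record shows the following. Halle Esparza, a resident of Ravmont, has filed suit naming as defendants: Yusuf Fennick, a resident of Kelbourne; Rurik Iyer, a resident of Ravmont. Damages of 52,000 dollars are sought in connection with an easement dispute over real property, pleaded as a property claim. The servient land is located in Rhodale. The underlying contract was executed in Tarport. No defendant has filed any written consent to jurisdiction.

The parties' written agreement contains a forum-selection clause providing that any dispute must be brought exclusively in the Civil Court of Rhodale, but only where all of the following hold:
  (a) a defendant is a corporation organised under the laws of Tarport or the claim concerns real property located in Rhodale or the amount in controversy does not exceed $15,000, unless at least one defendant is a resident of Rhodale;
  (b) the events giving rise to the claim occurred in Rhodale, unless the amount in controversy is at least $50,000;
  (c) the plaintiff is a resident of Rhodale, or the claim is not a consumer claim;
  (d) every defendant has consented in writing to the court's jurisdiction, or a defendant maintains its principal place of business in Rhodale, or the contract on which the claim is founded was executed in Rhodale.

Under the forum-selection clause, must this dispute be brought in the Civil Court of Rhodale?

The Civil Court of Rhodale:
  (a) The property lies in Rhodale, so this disjunct is met. Met.
  (b) The operative events occurred in Rhodale. Condition met.
  (c) The claim is a property claim, not a consumer claim, so one alternative holds. Met.
  (d) No such written consent has been filed; no defendant is a corporation; the contract was executed in Tarport, not Rhodale — every alternative fails. Not met.
  → The clause does not apply.

No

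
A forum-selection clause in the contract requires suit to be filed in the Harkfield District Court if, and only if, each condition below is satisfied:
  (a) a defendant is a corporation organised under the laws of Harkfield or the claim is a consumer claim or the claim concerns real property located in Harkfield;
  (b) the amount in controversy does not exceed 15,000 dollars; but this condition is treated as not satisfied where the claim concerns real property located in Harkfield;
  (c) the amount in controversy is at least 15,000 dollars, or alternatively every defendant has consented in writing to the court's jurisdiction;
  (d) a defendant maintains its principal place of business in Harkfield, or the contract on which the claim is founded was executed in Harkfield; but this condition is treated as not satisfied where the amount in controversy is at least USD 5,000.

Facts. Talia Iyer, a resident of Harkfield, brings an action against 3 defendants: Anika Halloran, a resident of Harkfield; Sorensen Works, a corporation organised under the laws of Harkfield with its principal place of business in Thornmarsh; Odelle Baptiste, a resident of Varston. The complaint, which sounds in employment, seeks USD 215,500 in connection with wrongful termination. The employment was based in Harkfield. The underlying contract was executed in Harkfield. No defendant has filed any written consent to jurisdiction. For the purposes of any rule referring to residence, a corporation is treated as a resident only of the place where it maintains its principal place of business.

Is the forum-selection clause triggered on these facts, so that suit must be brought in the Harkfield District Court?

The Harkfield District Court:
  (a) Sorensen Works is organised under the laws of Harkfield — that alternative is enough. Met.
  (b) The amount in controversy is $215,500, above the $15,000 ceiling. Not satisfied.
  (c) The amount in controversy is $215,500, which meets the 15,000 dollars floor, which satisfies one of the alternatives. Met.
  (d) The contract was executed in Harkfield, which satisfies one of the alternatives. But the amount in controversy is USD 215,500, which meets the $5,000 floor, triggering the carve-out and defeating this condition. Not met.
  → Forum clause is not triggered.

No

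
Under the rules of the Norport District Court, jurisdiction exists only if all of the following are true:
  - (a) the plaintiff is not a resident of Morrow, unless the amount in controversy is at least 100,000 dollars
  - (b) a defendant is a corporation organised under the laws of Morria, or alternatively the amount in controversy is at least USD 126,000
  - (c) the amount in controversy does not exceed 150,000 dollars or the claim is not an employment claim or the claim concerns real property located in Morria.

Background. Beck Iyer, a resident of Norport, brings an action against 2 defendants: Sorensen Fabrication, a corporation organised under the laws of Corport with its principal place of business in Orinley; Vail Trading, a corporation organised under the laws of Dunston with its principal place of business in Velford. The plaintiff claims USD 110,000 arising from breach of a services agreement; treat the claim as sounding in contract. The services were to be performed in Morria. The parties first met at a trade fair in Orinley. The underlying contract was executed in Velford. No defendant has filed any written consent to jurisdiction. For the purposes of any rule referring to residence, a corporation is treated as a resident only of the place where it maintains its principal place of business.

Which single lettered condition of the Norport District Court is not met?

(b)

The Norport District Court:
  (a) The plaintiff resides in Norport, which is not Morrow. Met.
  (b) The corporate defendant(s) are organised in Corport, Dunston, not Morria; the amount in controversy is USD 110,000, below the $126,000 floor — every alternative fails. Fails.
  (c) The amount in controversy is $110,000, within the 150,000 dollars ceiling, which satisfies one of the alternatives. Satisfied.
Only condition (b) fails.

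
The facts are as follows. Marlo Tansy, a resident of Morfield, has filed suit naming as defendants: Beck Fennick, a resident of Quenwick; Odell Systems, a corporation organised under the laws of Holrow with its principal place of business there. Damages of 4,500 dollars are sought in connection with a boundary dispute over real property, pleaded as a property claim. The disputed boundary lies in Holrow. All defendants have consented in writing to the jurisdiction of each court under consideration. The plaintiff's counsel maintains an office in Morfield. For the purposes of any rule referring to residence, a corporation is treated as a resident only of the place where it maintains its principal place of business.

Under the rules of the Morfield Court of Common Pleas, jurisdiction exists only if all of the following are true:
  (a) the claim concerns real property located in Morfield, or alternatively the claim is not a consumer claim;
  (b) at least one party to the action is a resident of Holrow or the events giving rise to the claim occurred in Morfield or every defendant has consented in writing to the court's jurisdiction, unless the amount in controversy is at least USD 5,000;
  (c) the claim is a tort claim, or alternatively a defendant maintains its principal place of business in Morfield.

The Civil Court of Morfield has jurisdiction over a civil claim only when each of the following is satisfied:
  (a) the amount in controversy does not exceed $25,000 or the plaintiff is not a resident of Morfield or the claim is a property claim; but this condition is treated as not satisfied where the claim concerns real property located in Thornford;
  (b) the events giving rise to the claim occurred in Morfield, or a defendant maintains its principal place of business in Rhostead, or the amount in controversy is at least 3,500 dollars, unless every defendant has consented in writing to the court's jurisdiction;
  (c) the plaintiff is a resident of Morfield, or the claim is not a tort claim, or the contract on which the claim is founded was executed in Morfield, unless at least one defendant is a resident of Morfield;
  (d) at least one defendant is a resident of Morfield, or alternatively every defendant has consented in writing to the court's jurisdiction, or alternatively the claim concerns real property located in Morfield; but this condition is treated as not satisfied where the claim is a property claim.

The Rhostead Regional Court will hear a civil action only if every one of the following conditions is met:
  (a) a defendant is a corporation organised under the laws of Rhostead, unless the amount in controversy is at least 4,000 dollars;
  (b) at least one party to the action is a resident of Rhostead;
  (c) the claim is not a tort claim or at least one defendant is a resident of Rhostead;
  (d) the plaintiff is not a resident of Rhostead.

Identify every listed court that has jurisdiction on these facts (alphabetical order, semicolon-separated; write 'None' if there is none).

None

The Morfield Court of Common Pleas:
  (a) The claim is a property claim, not a consumer claim — that alternative is enough. Satisfied.
  (b) Odell Systems resides in Holrow, so this disjunct is met. Condition met.
  (c) The claim is a property claim, not a tort claim; the corporate defendant(s) have their principal place of business in Holrow, not Morfield — no alternative holds. Fails.
  → Not every requirement is met — no jurisdiction.
The Civil Court of Morfield:
  (a) The amount in controversy is 4,500 dollars, within the 25,000 dollars ceiling, which satisfies one of the alternatives. The exception is not triggered, since the property lies in Holrow, not Thornford. Met.
  (b) The amount in controversy is 4,500 dollars, which meets the $3,500 floor, so one alternative holds. Condition met.
  (c) The plaintiff resides in Morfield — that alternative is enough. Met.
  (d) Every defendant has filed written consent, so this disjunct is met. But the carve-out bites: the claim is a property claim. Fails.
  → The court lacks jurisdiction.
The Rhostead Regional Court:
  (a) The corporate defendant(s) are organised in Holrow, not Rhostead. However, the amount in controversy is USD 4,500, which meets the USD 4,000 floor, so the 'unless' proviso supplies this condition. Met.
  (b) No party resides in Rhostead. Not met.
  (c) The claim is a property claim, not a tort claim — that alternative is enough. Satisfied.
  (d) The plaintiff resides in Morfield, which is not Rhostead. Satisfied.
  → The court lacks jurisdiction.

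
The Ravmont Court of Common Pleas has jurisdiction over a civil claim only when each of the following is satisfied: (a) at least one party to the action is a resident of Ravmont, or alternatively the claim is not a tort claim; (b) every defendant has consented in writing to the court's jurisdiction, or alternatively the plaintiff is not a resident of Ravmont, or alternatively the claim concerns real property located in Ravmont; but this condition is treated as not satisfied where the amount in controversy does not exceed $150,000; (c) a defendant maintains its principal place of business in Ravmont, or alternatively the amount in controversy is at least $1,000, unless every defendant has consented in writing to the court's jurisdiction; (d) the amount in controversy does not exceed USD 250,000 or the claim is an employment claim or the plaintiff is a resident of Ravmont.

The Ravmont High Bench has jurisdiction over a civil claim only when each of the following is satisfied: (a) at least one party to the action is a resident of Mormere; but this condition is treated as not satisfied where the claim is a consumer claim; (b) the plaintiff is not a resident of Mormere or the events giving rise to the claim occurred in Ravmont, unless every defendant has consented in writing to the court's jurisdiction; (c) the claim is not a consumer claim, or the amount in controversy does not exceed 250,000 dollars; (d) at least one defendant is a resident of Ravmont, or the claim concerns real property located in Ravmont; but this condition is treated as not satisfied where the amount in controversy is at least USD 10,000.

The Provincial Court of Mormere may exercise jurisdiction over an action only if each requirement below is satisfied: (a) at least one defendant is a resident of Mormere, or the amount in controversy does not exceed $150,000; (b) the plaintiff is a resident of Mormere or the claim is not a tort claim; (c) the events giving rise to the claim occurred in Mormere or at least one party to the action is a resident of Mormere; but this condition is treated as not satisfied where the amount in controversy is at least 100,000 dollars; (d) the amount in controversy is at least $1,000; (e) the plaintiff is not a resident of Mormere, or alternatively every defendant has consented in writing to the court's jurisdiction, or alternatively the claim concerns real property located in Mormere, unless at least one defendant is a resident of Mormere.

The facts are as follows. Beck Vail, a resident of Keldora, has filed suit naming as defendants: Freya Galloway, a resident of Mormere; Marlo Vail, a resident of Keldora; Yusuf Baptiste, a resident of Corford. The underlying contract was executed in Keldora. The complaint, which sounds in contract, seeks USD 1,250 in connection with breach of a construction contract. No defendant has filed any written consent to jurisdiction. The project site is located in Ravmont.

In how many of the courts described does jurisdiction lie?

1

The Ravmont Court of Common Pleas:
  (a) The claim is a contract claim, not a tort claim, which satisfies one of the alternatives. Satisfied.
  (b) The plaintiff resides in Keldora, which is not Ravmont, so this disjunct is met. But the amount in controversy is USD 1,250, within the USD 150,000 ceiling, triggering the carve-out and defeating this condition. Not met.
  (c) The amount in controversy is $1,250, which meets the $1,000 floor, so this disjunct is met. Condition met.
  (d) The amount in controversy is USD 1,250, within the USD 250,000 ceiling, so one alternative holds. Met.
  → At least one condition fails; no jurisdiction.
The Ravmont High Bench:
  (a) Freya Galloway resides in Mormere. And the carve-out is inapplicable — the claim is a contract claim, not a consumer claim. Satisfied.
  (b) The plaintiff resides in Keldora, which is not Mormere, which satisfies one of the alternatives. Met.
  (c) The claim is a contract claim, not a consumer claim, which satisfies one of the alternatives. Satisfied.
  (d) No defendant resides in Ravmont (they reside in Mormere, Keldora, Corford); the claim does not concern real property — no alternative holds. Not met.
  → Not every requirement is met — no jurisdiction.
The Provincial Court of Mormere:
  (a) Freya Galloway resides in Mormere, so this disjunct is met. Satisfied.
  (b) The claim is a contract claim, not a tort claim, which satisfies one of the alternatives. Satisfied.
  (c) Freya Galloway resides in Mormere, so this disjunct is met. The exception is not triggered, since the amount in controversy is USD 1,250, below the 100,000 dollars floor. Condition met.
  (d) The amount in controversy is $1,250, which meets the USD 1,000 floor. Condition met.
  (e) The plaintiff resides in Keldora, which is not Mormere, which satisfies one of the alternatives. Condition met.
  → The court has jurisdiction.
Courts with jurisdiction: the Provincial Court of Mormere — 1 in total.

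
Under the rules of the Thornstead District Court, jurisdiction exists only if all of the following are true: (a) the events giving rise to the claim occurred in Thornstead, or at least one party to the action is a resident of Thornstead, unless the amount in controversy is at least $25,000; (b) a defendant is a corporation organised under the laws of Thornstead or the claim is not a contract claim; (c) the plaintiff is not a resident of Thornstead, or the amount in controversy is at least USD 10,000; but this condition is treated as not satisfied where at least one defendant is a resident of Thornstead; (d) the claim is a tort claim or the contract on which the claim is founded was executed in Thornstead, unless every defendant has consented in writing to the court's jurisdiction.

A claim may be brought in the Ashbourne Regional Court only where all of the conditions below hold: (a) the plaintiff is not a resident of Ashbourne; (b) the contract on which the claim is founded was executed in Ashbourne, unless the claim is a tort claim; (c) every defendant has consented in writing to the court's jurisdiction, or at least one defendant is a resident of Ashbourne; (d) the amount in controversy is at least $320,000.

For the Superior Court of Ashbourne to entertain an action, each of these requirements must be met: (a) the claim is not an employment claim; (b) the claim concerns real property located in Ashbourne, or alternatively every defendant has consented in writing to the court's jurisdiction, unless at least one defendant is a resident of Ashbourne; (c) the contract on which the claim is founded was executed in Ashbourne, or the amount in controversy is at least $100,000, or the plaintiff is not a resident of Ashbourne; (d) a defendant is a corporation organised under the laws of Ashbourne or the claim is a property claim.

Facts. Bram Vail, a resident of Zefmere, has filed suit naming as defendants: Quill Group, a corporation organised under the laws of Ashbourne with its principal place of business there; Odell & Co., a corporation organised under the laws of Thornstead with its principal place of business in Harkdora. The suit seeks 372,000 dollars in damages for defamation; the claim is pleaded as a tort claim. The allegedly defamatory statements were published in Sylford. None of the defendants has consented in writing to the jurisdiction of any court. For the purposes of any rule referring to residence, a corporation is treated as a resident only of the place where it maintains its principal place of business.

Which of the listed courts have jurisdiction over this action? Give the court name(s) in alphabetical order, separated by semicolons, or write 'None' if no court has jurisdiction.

The Thornstead District Court:
  (a) The operative events occurred in Sylford, not Thornstead; no party resides in Thornstead — no alternative holds. However, the amount in controversy is $372,000, which meets the 25,000 dollars floor, so the 'unless' proviso supplies this condition. Met.
  (b) Odell & Co. is organised under the laws of Thornstead — that alternative is enough. Satisfied.
  (c) The plaintiff resides in Zefmere, which is not Thornstead, so this disjunct is met. The carve-out does not apply: no defendant resides in Thornstead (they reside in Ashbourne, Harkdora). Satisfied.
  (d) The claim is a tort claim — that alternative is enough. Satisfied.
  → The court has jurisdiction.
The Ashbourne Regional Court:
  (a) The plaintiff resides in Zefmere, which is not Ashbourne. Satisfied.
  (b) No contract (and hence no place of execution) is alleged. The proviso rescues it, though: the claim is a tort claim. Condition met.
  (c) Quill Group resides in Ashbourne, which satisfies one of the alternatives. Satisfied.
  (d) The amount in controversy is $372,000, which meets the USD 320,000 floor. Satisfied.
  → Jurisdiction lies.
The Superior Court of Ashbourne:
  (a) The claim is a tort claim, not an employment claim. Satisfied.
  (b) The claim does not concern real property; no such written consent has been filed — every alternative fails. The proviso rescues it, though: Quill Group resides in Ashbourne. Met.
  (c) The amount in controversy is 372,000 dollars, which meets the $100,000 floor, which satisfies one of the alternatives. Satisfied.
  (d) Quill Group is organised under the laws of Ashbourne, so this disjunct is met. Met.
  → Jurisdiction lies.

the Ashbourne Regional Court; the Superior Court of Ashbourne; the Thornstead District Court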